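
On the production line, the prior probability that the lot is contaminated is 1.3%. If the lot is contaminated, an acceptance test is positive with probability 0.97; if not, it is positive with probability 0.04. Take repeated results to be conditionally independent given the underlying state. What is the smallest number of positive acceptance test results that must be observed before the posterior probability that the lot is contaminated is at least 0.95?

Prior odds = 0.013/0.987 = 13/987.
Likelihood ratio of a positive = 0.97/0.04 = 24.25.
Target posterior odds = 0.95/0.05 = 19.
Need (13/987) × 24.25ⁿ ≥ 19, i.e. 24.25ⁿ ≥ 18753/13.
24.25² = 588.0625 falls short of 18753/13 but 24.25³ = 912673/64 reaches it, so n = 3.

3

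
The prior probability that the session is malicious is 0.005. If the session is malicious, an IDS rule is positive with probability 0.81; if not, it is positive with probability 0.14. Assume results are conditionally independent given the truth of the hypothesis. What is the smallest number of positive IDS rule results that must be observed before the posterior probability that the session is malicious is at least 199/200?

7

Prior odds = 0.005/0.995 = 1/199.
Likelihood ratio of a positive = 0.81/0.14 = 81/14.
Target odds: 0.995 ÷ 0.005 = 199.
Need (1/199) × (81/14)ⁿ ≥ 199, i.e. (81/14)ⁿ ≥ 39601.
(81/14)⁶ ≈37509.6 falls short of 39601 but (81/14)⁷ ≈217020 reaches it, so n = 7.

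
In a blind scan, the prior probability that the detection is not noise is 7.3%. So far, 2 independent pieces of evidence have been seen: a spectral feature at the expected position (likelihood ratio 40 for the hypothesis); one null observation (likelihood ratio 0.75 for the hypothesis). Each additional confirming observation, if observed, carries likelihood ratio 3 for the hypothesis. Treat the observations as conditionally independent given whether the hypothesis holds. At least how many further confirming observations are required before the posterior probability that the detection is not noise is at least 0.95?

Prior odds = 0.073/0.927 = 73/927.
Combined Bayes factor of the evidence already in hand = 40 × 0.75 = 30.
Odds after that evidence = (73/927) × 30 = 730/309.
Target odds = 0.95/0.05 = 19.
Need 3ⁿ ≥ 19 ÷ (730/309) = 5871/730.
3¹ = 3 falls short of 5871/730 but 3² = 9 reaches it, so n = 2.

2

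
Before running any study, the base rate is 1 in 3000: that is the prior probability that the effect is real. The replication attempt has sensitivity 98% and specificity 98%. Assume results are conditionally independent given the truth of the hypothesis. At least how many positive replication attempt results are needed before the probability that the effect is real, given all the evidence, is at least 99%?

Prior odds: (1/3000) ÷ (2999/3000) = 1/2999.
False-positive rate = 1 − 0.98 = 0.02; likelihood ratio of a positive = 0.98/0.02 = 49.
Target posterior odds = 0.99/0.01 = 99.
Require 49ⁿ ≥ 99 ÷ (1/2999) = 296901.
49³ = 117649 falls short of 296901 but 49⁴ = 5764801 reaches it, so n = 4.

4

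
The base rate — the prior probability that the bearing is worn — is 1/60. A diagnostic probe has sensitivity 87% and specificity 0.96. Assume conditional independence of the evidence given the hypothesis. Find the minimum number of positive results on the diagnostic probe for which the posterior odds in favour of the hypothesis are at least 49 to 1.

Prior odds: (1/60) ÷ (59/60) = 1/59.
False-positive rate = 1 − 0.96 = 0.04; likelihood ratio of a positive = 0.87/0.04 = 21.75.
Target odds = 49.
Need (1/59) × 21.75ⁿ ≥ 49, i.e. 21.75ⁿ ≥ 2891.
21.75² = 473.0625 falls short of 2891 but 21.75³ = 658503/64 reaches it, so n = 3.

3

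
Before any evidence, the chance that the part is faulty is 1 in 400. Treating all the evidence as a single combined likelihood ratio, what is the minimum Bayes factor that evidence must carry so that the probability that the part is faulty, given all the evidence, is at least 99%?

Prior odds = 0.0025/0.9975 = 1/399.
Target odds = 0.99/0.01 = 99.
Required Bayes factor = 99 ÷ (1/399) = 39501.

39501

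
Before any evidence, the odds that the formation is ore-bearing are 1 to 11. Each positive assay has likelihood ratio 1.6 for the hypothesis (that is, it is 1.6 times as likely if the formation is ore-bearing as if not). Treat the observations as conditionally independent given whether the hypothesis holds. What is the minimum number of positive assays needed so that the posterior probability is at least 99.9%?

20

Prior odds = 1/11.
Likelihood ratio per positive assay = 1.6.
Target posterior odds = 0.999/0.001 = 999.
Need (1/11) × 1.6ⁿ ≥ 999, i.e. 1.6ⁿ ≥ 10989.
1.6¹⁹ ≈7555.79 falls short of 10989 but 1.6²⁰ ≈12089.3 reaches it, so n = 20.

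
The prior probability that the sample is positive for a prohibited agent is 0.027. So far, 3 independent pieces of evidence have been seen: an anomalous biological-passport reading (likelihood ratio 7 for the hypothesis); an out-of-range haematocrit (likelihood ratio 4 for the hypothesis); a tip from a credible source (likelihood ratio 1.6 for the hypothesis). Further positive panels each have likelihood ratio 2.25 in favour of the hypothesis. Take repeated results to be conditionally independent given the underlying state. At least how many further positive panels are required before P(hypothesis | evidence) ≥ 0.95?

4

Prior odds = 0.027/0.973 = 27/973.
Combined Bayes factor of the evidence already in hand = 7 × 4 × 1.6 = 44.8.
Odds after that evidence = (27/973) × 44.8 = 864/695.
Target odds = 0.95/0.05 = 19.
Need 2.25ⁿ ≥ 19 ÷ (864/695) = 13205/864.
2.25³ = 11.390625 falls short of 13205/864 but 2.25⁴ = 25.62890625 reaches it, so n = 4.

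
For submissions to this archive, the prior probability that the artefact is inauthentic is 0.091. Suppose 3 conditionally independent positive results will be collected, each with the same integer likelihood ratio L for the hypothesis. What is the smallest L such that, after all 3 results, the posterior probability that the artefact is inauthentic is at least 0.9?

5

Prior odds = 0.091/0.909 = 91/909.
Target odds = 0.9/0.1 = 9.
Need L³ ≥ 9 ÷ (91/909) = 8181/91.
4³ = 64 < 8181/91 ≤ 125 = 5³, so L = 5.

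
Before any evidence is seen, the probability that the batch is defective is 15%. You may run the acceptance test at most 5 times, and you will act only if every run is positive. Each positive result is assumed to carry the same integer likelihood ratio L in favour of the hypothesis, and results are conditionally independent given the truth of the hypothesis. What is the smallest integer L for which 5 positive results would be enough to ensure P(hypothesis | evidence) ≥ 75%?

2

Prior odds = 0.15/0.85 = 3/17.
Target odds = 0.75/0.25 = 3.
Need L⁵ ≥ 3 ÷ (3/17) = 17.
1⁵ = 1 < 17 ≤ 32 = 2⁵, so L = 2.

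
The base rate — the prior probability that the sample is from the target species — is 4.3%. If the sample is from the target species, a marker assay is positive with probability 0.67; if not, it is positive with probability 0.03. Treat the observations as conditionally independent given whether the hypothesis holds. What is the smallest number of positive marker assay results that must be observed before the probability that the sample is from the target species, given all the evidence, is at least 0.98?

Prior odds = 0.043/0.957 = 43/957.
Likelihood ratio of a positive = 0.67/0.03 = 67/3.
Target posterior odds = 0.98/0.02 = 49.
Need (43/957) × (67/3)ⁿ ≥ 49, i.e. (67/3)ⁿ ≥ 46893/43.
(67/3)² = 4489/9 falls short of 46893/43 but (67/3)³ = 300763/27 reaches it, so n = 3.

3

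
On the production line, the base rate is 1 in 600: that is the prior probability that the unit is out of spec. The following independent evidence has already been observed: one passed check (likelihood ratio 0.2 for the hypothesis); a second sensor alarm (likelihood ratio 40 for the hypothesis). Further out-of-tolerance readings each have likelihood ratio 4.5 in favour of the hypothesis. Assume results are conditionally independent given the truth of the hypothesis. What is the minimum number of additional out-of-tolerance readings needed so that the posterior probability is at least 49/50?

Prior odds = (1/600)/(599/600) = 1/599.
Combined Bayes factor of the evidence already in hand = 0.2 × 40 = 8.
Odds after that evidence = (1/599) × 8 = 8/599.
Target odds = 0.98/0.02 = 49.
Need 4.5ⁿ ≥ 49 ÷ (8/599) = 3668.875.
4.5⁵ = 1845.28125 falls short of 3668.875 but 4.5⁶ = 8303.765625 reaches it, so n = 6.

6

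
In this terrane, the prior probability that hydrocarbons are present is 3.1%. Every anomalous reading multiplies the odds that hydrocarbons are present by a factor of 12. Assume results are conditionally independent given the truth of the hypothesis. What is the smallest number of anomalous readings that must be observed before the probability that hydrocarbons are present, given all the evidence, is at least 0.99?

4

Prior odds: 0.031 ÷ 0.969 = 31/969.
Likelihood ratio per anomalous reading = 12.
Target odds: 0.99 ÷ 0.01 = 99.
Require 12ⁿ ≥ 99 ÷ (31/969) = 95931/31.
12³ = 1728 falls short of 95931/31 but 12⁴ = 20736 reaches it, so n = 4.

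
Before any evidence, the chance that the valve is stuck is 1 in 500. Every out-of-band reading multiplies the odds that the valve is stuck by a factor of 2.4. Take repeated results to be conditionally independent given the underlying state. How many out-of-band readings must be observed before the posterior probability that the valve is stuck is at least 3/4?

Prior odds: 0.002 ÷ 0.998 = 1/499.
Likelihood ratio per out-of-band reading = 2.4.
Target posterior odds = 0.75/0.25 = 3.
Require 2.4ⁿ ≥ 3 ÷ (1/499) = 1497.
2.4⁸ = 429981696/390625 falls short of 1497 but 2.4⁹ ≈2641.81 reaches it, so n = 9.

9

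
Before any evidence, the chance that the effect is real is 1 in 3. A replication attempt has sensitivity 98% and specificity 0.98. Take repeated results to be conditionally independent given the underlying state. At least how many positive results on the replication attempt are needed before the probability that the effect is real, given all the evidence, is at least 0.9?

1

Prior odds: (1/3) ÷ (2/3) = 0.5.
False-positive rate = 1 − 0.98 = 0.02; likelihood ratio of a positive = 0.98/0.02 = 49.
Target posterior odds = 0.9/0.1 = 9.
Require 49ⁿ ≥ 9 ÷ 0.5 = 18.
49¹ = 49, which meets the required 18; so n = 1.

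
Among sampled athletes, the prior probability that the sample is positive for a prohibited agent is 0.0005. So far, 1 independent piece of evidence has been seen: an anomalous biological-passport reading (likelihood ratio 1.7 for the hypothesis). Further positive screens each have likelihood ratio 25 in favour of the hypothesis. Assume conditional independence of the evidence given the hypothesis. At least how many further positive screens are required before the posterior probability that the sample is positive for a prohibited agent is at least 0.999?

5

Prior odds = 0.0005/0.9995 = 1/1999.
Bayes factor of the evidence already in hand = 1.7.
Odds after that evidence = (1/1999) × 1.7 = 17/19990.
Target odds = 0.999/0.001 = 999.
Need 25ⁿ ≥ 999 ÷ (17/19990) = 19970010/17.
25⁴ = 390625 falls short of 19970010/17 but 25⁵ = 9765625 reaches it, so n = 5.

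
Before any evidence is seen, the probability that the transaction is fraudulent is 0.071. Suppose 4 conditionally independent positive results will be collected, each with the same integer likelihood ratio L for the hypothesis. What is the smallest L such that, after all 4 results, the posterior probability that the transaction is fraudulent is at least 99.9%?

Prior odds = 0.071/0.929 = 71/929.
Target odds = 0.999/0.001 = 999.
Need L⁴ ≥ 999 ÷ (71/929) = 928071/71.
10⁴ = 10000 < 928071/71 ≤ 14641 = 11⁴, so L = 11.

11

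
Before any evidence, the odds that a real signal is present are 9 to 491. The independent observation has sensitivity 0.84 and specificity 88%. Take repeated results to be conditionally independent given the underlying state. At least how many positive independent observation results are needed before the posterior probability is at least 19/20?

4

Prior odds = 9/491.
False-positive rate = 1 − 0.88 = 0.12; likelihood ratio of a positive = 0.84/0.12 = 7.
Target posterior odds = 0.95/0.05 = 19.
Need (9/491) × 7ⁿ ≥ 19, i.e. 7ⁿ ≥ 9329/9.
7³ = 343 falls short of 9329/9 but 7⁴ = 2401 reaches it, so n = 4.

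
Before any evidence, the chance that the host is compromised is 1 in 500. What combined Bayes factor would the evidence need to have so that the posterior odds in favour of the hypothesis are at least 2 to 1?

998

Prior odds = 0.002/0.998 = 1/499.
Target odds = 2.
Required Bayes factor = 2 ÷ (1/499) = 998.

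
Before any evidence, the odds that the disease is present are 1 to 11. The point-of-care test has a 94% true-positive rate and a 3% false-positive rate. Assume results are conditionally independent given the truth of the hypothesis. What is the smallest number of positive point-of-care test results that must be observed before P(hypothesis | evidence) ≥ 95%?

Prior odds = 1/11.
Likelihood ratio of a positive result = 0.94/0.03 = 94/3.
Target odds: 0.95 ÷ 0.05 = 19.
Require (94/3)ⁿ ≥ 19 ÷ (1/11) = 209.
(94/3)¹ = 94/3 falls short of 209 but (94/3)² = 8836/9 reaches it, so n = 2.

2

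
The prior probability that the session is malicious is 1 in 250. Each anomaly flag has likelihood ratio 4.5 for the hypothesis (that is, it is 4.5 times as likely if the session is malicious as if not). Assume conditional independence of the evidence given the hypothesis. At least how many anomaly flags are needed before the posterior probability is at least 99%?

7

Prior odds = 0.004/0.996 = 1/249.
Likelihood ratio per anomaly flag = 4.5.
Target posterior odds = 0.99/0.01 = 99.
Need (1/249) × 4.5ⁿ ≥ 99, i.e. 4.5ⁿ ≥ 24651.
4.5⁶ = 8303.765625 falls short of 24651 but 4.5⁷ = 4782969/128 reaches it, so n = 7.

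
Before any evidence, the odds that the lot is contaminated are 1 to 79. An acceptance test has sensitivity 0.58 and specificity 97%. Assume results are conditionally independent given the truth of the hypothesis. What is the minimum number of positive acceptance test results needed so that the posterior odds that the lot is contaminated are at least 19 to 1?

Prior odds = 1/79.
False-positive rate = 1 − 0.97 = 0.03; likelihood ratio of a positive = 0.58/0.03 = 58/3.
Target odds = 19.
Require (58/3)ⁿ ≥ 19 ÷ (1/79) = 1501.
(58/3)² = 3364/9 falls short of 1501 but (58/3)³ = 195112/27 reaches it, so n = 3.

3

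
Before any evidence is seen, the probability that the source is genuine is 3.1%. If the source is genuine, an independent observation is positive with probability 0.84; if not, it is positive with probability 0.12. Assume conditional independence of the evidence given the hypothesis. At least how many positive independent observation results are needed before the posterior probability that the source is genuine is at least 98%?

4

Prior odds = 0.031/0.969 = 31/969.
Likelihood ratio of a positive = 0.84/0.12 = 7.
Target posterior odds = 0.98/0.02 = 49.
Require 7ⁿ ≥ 49 ÷ (31/969) = 47481/31.
7³ = 343 falls short of 47481/31 but 7⁴ = 2401 reaches it, so n = 4.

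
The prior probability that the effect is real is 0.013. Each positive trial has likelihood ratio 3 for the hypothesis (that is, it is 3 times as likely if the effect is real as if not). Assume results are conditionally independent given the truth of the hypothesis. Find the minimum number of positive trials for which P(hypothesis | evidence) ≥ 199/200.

Prior odds = 0.013/0.987 = 13/987.
Likelihood ratio per positive trial = 3.
Target odds: 0.995 ÷ 0.005 = 199.
Require 3ⁿ ≥ 199 ÷ (13/987) = 196413/13.
3⁸ = 6561 falls short of 196413/13 but 3⁹ = 19683 reaches it, so n = 9.

9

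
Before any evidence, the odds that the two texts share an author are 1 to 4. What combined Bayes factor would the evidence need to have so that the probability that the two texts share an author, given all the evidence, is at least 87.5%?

28

Prior odds = 0.25.
Target odds = 0.875/0.125 = 7.
Required Bayes factor = 7 ÷ 0.25 = 28.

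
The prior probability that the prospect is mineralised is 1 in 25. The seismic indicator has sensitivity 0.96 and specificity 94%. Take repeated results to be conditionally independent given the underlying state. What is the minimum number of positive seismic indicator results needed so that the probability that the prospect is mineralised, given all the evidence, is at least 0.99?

3

Prior odds = 0.04/0.96 = 1/24.
False-positive rate = 1 − 0.94 = 0.06; likelihood ratio of a positive = 0.96/0.06 = 16.
Target posterior odds = 0.99/0.01 = 99.
Require 16ⁿ ≥ 99 ÷ (1/24) = 2376.
16² = 256 falls short of 2376 but 16³ = 4096 reaches it, so n = 3.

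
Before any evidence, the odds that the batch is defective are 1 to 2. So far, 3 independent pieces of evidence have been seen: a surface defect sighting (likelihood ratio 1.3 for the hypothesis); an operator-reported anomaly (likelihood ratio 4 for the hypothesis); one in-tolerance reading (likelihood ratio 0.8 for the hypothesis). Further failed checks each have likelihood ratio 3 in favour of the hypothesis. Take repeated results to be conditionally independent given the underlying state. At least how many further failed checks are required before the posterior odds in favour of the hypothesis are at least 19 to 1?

3

Prior odds = 0.5.
Combined Bayes factor of the evidence already in hand = 1.3 × 4 × 0.8 = 4.16.
Odds after that evidence = 0.5 × 4.16 = 2.08.
Target odds = 19.
Need 3ⁿ ≥ 19 ÷ 2.08 = 475/52.
3² = 9 falls short of 475/52 but 3³ = 27 reaches it, so n = 3.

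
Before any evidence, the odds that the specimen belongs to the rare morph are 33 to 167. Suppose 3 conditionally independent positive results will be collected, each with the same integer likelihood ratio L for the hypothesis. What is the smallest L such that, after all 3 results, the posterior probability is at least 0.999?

Prior odds = 33/167.
Target odds = 0.999/0.001 = 999.
Need L³ ≥ 999 ÷ (33/167) = 55611/11.
17³ = 4913 < 55611/11 ≤ 5832 = 18³, so L = 18.

18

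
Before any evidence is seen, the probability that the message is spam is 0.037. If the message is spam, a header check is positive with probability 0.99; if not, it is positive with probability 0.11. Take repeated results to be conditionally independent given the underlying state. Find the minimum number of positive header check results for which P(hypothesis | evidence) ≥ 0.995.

4

Prior odds: 0.037 ÷ 0.963 = 37/963.
Likelihood ratio of a positive = 0.99/0.11 = 9.
Target posterior odds = 0.995/0.005 = 199.
Require 9ⁿ ≥ 199 ÷ (37/963) = 191637/37.
9³ = 729 falls short of 191637/37 but 9⁴ = 6561 reaches it, so n = 4.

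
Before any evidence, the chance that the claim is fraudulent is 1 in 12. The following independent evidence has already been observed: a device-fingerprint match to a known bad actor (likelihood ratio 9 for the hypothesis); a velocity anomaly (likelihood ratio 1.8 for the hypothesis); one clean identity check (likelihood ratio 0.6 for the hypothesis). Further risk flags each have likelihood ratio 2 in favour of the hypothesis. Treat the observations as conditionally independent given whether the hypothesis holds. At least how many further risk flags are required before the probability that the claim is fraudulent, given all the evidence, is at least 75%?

Prior odds = (1/12)/(11/12) = 1/11.
Combined Bayes factor of the evidence already in hand = 9 × 1.8 × 0.6 = 9.72.
Odds after that evidence = (1/11) × 9.72 = 243/275.
Target odds = 0.75/0.25 = 3.
Need 2ⁿ ≥ 3 ÷ (243/275) = 275/81.
2¹ = 2 falls short of 275/81 but 2² = 4 reaches it, so n = 2.

2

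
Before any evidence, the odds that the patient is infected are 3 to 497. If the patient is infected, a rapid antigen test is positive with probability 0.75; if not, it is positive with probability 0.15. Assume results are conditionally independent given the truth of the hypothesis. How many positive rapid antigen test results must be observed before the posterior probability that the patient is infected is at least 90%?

5

Prior odds = 3/497.
Likelihood ratio of a positive = 0.75/0.15 = 5.
Target posterior odds = 0.9/0.1 = 9.
Require 5ⁿ ≥ 9 ÷ (3/497) = 1491.
5⁴ = 625 falls short of 1491 but 5⁵ = 3125 reaches it, so n = 5.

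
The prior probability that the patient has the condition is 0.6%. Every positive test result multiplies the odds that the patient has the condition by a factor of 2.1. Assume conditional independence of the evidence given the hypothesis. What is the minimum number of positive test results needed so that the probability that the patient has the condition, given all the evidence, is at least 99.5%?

15

Prior odds: 0.006 ÷ 0.994 = 3/497.
Likelihood ratio per positive test result = 2.1.
Target posterior odds = 0.995/0.005 = 199.
Need (3/497) × 2.1ⁿ ≥ 199, i.e. 2.1ⁿ ≥ 98903/3.
2.1¹⁴ ≈32439.2 falls short of 98903/3 but 2.1¹⁵ ≈68122.3 reaches it, so n = 15.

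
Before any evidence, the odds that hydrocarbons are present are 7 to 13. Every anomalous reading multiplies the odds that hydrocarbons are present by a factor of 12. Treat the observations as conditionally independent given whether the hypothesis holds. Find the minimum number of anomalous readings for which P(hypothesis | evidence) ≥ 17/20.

1

Prior odds = 7/13.
Likelihood ratio per anomalous reading = 12.
Target posterior odds = 0.85/0.15 = 17/3.
Require 12ⁿ ≥ 17/3 ÷ (7/13) = 221/21.
12¹ = 12, which meets the required 221/21; so n = 1.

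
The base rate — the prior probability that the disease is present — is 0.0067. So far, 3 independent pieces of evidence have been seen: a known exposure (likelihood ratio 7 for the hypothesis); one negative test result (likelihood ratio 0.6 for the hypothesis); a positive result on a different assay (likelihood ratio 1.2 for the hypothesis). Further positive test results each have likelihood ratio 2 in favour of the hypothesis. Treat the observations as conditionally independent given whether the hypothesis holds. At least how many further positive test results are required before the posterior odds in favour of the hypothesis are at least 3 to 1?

Prior odds = 0.0067/0.9933 = 67/9933.
Combined Bayes factor of the evidence already in hand = 7 × 0.6 × 1.2 = 5.04.
Odds after that evidence = (67/9933) × 5.04 = 402/11825.
Target odds = 3.
Need 2ⁿ ≥ 3 ÷ (402/11825) = 11825/134.
2⁶ = 64 falls short of 11825/134 but 2⁷ = 128 reaches it, so n = 7.

7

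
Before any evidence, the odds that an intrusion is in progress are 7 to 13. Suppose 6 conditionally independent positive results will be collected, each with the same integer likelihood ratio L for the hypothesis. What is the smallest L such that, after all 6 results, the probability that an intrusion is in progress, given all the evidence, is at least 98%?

3

Prior odds = 7/13.
Target odds = 0.98/0.02 = 49.
Need L⁶ ≥ 49 ÷ (7/13) = 91.
2⁶ = 64 < 91 ≤ 729 = 3⁶, so L = 3.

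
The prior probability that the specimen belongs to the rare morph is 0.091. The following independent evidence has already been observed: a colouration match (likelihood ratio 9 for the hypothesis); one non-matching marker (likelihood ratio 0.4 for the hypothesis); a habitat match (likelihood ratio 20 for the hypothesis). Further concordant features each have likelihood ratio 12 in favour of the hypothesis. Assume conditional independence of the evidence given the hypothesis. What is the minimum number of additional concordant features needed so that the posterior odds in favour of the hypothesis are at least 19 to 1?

1

Prior odds = 0.091/0.909 = 91/909.
Combined Bayes factor of the evidence already in hand = 9 × 0.4 × 20 = 72.
Odds after that evidence = (91/909) × 72 = 728/101.
Target odds = 19.
Need 12ⁿ ≥ 19 ÷ (728/101) = 1919/728.
12¹ = 12, which meets the required 1919/728; so n = 1.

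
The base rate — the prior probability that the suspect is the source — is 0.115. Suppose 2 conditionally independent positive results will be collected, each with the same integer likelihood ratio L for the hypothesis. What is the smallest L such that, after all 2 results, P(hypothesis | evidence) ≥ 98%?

Prior odds = 0.115/0.885 = 23/177.
Target odds = 0.98/0.02 = 49.
Need L² ≥ 49 ÷ (23/177) = 8673/23.
19² = 361 < 8673/23 ≤ 400 = 20², so L = 20.

20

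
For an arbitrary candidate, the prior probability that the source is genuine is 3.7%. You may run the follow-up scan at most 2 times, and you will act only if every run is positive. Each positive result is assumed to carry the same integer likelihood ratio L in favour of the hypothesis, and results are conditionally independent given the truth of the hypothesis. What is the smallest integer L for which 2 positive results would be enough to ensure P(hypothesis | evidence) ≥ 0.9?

16

Prior odds = 0.037/0.963 = 37/963.
Target odds = 0.9/0.1 = 9.
Need L² ≥ 9 ÷ (37/963) = 8667/37.
15² = 225 < 8667/37 ≤ 256 = 16², so L = 16.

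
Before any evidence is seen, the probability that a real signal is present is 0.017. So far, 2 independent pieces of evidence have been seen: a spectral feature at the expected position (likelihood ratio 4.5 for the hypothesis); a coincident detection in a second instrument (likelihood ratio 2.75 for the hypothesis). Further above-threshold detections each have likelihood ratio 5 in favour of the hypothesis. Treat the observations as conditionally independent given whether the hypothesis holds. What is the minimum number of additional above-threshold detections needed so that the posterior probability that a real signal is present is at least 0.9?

3

Prior odds = 0.017/0.983 = 17/983.
Combined Bayes factor of the evidence already in hand = 4.5 × 2.75 = 12.375.
Odds after that evidence = (17/983) × 12.375 = 1683/7864.
Target odds = 0.9/0.1 = 9.
Need 5ⁿ ≥ 9 ÷ (1683/7864) = 7864/187.
5² = 25 falls short of 7864/187 but 5³ = 125 reaches it, so n = 3.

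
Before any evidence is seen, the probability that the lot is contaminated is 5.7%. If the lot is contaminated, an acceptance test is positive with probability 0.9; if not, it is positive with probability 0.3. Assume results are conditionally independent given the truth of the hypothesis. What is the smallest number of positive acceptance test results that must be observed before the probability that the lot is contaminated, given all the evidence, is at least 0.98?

Prior odds = 0.057/0.943 = 57/943.
Likelihood ratio of a positive = 0.9/0.3 = 3.
Target odds: 0.98 ÷ 0.02 = 49.
Need (57/943) × 3ⁿ ≥ 49, i.e. 3ⁿ ≥ 46207/57.
3⁶ = 729 falls short of 46207/57 but 3⁷ = 2187 reaches it, so n = 7.

7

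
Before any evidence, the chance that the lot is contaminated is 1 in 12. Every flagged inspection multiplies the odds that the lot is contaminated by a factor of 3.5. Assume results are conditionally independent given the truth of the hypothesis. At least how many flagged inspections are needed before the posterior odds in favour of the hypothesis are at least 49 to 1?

Prior odds = (1/12)/(11/12) = 1/11.
Likelihood ratio per flagged inspection = 3.5.
Target odds = 49.
Need (1/11) × 3.5ⁿ ≥ 49, i.e. 3.5ⁿ ≥ 539.
3.5⁵ = 525.21875 falls short of 539 but 3.5⁶ = 1838.265625 reaches it, so n = 6.

6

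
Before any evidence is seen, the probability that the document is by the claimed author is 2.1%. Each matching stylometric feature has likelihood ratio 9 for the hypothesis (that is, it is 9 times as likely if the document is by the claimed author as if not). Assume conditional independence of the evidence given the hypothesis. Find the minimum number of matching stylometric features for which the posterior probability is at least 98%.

4

Prior odds: 0.021 ÷ 0.979 = 21/979.
Likelihood ratio per matching stylometric feature = 9.
Target posterior odds = 0.98/0.02 = 49.
Require 9ⁿ ≥ 49 ÷ (21/979) = 6853/3.
9³ = 729 falls short of 6853/3 but 9⁴ = 6561 reaches it, so n = 4.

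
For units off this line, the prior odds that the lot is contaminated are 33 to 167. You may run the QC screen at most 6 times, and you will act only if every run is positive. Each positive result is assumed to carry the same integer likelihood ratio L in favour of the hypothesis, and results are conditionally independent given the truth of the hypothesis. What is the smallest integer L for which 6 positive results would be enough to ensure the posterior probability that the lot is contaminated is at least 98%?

3

Prior odds = 33/167.
Target odds = 0.98/0.02 = 49.
Need L⁶ ≥ 49 ÷ (33/167) = 8183/33.
2⁶ = 64 < 8183/33 ≤ 729 = 3⁶, so L = 3.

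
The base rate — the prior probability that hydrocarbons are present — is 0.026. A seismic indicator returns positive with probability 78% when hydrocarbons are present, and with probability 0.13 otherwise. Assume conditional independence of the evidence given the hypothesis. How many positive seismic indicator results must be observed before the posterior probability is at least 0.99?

Prior odds = 0.026/0.974 = 13/487.
Likelihood ratio of a positive result = 0.78/0.13 = 6.
Target posterior odds = 0.99/0.01 = 99.
Require 6ⁿ ≥ 99 ÷ (13/487) = 48213/13.
6⁴ = 1296 falls short of 48213/13 but 6⁵ = 7776 reaches it, so n = 5.

5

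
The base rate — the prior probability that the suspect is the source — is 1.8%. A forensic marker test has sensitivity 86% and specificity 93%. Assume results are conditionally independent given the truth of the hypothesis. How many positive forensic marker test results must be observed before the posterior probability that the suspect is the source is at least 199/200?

4

Prior odds = 0.018/0.982 = 9/491.
False-positive rate = 1 − 0.93 = 0.07; likelihood ratio of a positive = 0.86/0.07 = 86/7.
Target odds: 0.995 ÷ 0.005 = 199.
Require (86/7)ⁿ ≥ 199 ÷ (9/491) = 97709/9.
(86/7)³ = 636056/343 falls short of 97709/9 but (86/7)⁴ = 54700816/2401 reaches it, so n = 4.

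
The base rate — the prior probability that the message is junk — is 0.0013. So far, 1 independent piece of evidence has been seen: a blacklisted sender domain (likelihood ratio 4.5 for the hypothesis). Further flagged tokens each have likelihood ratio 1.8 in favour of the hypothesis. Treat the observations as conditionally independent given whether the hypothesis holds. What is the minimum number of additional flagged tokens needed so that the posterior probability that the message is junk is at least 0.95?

14

Prior odds = 0.0013/0.9987 = 13/9987.
Bayes factor of the evidence already in hand = 4.5.
Odds after that evidence = (13/9987) × 4.5 = 39/6658.
Target odds = 0.95/0.05 = 19.
Need 1.8ⁿ ≥ 19 ÷ (39/6658) = 126502/39.
1.8¹³ ≈2082.3 falls short of 126502/39 but 1.8¹⁴ ≈3748.13 reaches it, so n = 14.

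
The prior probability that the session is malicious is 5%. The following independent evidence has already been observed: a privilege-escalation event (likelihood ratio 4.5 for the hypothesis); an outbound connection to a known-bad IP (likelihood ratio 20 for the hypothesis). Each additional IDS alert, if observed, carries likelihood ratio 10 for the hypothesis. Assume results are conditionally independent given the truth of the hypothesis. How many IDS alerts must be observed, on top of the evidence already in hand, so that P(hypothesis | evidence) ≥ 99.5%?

Prior odds = 0.05/0.95 = 1/19.
Combined Bayes factor of the evidence already in hand = 4.5 × 20 = 90.
Odds after that evidence = (1/19) × 90 = 90/19.
Target odds = 0.995/0.005 = 199.
Need 10ⁿ ≥ 199 ÷ (90/19) = 3781/90.
10¹ = 10 falls short of 3781/90 but 10² = 100 reaches it, so n = 2.

2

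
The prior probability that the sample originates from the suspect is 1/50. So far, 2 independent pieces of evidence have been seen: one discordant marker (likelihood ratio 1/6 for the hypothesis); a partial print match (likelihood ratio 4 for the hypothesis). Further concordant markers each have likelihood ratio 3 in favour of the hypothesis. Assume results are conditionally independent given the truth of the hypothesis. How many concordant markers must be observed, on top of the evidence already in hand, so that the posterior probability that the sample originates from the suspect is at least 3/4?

5

Prior odds = 0.02/0.98 = 1/49.
Combined Bayes factor of the evidence already in hand = (1/6) × 4 = 2/3.
Odds after that evidence = (1/49) × 2/3 = 2/147.
Target odds = 0.75/0.25 = 3.
Need 3ⁿ ≥ 3 ÷ (2/147) = 220.5.
3⁴ = 81 falls short of 220.5 but 3⁵ = 243 reaches it, so n = 5.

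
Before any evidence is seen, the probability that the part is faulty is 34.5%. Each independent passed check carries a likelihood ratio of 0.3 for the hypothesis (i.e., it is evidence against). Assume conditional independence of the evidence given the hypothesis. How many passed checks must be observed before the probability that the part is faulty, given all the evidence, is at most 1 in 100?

4

Prior odds = 0.345/0.655 = 69/131.
Likelihood ratio per passed check = 0.3.
Target posterior odds = 0.01/0.99 = 1/99.
Need (69/131) × 0.3ⁿ ≤ 1/99, i.e. 0.3ⁿ ≤ 131/6831.
0.3³ = 0.027 is still above 131/6831 but 0.3⁴ = 0.0081 is at or below it, so n = 4.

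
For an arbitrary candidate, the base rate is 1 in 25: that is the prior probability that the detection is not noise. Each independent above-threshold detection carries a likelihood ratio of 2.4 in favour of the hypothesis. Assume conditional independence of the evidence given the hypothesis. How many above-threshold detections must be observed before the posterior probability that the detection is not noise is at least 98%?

9

Prior odds = 0.04/0.96 = 1/24.
Likelihood ratio per above-threshold detection = 2.4.
Target posterior odds = 0.98/0.02 = 49.
Require 2.4ⁿ ≥ 49 ÷ (1/24) = 1176.
2.4⁸ = 429981696/390625 falls short of 1176 but 2.4⁹ ≈2641.81 reaches it, so n = 9.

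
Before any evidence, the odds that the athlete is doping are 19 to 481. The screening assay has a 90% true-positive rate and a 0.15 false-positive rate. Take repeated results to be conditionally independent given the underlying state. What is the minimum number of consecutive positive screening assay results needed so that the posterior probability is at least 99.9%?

Prior odds = 19/481.
Likelihood ratio of a positive result = 0.9/0.15 = 6.
Target odds: 0.999 ÷ 0.001 = 999.
Need (19/481) × 6ⁿ ≥ 999, i.e. 6ⁿ ≥ 480519/19.
6⁵ = 7776 falls short of 480519/19 but 6⁶ = 46656 reaches it, so n = 6.

6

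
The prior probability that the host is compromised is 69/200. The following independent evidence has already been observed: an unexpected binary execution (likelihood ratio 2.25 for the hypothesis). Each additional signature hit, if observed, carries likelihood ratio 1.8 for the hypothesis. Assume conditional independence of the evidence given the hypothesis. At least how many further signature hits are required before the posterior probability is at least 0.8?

Prior odds = 0.345/0.655 = 69/131.
Bayes factor of the evidence already in hand = 2.25.
Odds after that evidence = (69/131) × 2.25 = 621/524.
Target odds = 0.8/0.2 = 4.
Need 1.8ⁿ ≥ 4 ÷ (621/524) = 2096/621.
1.8² = 3.24 falls short of 2096/621 but 1.8³ = 5.832 reaches it, so n = 3.

3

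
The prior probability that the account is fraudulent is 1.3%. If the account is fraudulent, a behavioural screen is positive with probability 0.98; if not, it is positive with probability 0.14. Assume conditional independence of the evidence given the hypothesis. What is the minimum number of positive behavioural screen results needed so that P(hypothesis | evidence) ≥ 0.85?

Prior odds: 0.013 ÷ 0.987 = 13/987.
Likelihood ratio of a positive = 0.98/0.14 = 7.
Target odds: 0.85 ÷ 0.15 = 17/3.
Require 7ⁿ ≥ 17/3 ÷ (13/987) = 5593/13.
7³ = 343 falls short of 5593/13 but 7⁴ = 2401 reaches it, so n = 4.

4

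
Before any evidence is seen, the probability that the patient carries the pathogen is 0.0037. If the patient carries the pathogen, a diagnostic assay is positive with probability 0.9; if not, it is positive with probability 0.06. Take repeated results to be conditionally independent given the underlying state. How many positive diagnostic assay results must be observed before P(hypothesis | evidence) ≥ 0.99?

4

Prior odds = 0.0037/0.9963 = 37/9963.
Likelihood ratio of a positive = 0.9/0.06 = 15.
Target odds: 0.99 ÷ 0.01 = 99.
Need (37/9963) × 15ⁿ ≥ 99, i.e. 15ⁿ ≥ 986337/37.
15³ = 3375 falls short of 986337/37 but 15⁴ = 50625 reaches it, so n = 4.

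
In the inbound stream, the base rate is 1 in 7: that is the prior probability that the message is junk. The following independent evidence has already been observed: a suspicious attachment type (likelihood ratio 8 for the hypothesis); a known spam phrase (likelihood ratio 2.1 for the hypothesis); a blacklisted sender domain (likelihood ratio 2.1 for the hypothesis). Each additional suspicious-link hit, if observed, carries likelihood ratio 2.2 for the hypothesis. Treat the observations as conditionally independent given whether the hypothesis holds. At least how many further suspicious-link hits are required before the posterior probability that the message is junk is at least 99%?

Prior odds = (1/7)/(6/7) = 1/6.
Combined Bayes factor of the evidence already in hand = 8 × 2.1 × 2.1 = 35.28.
Odds after that evidence = (1/6) × 35.28 = 5.88.
Target odds = 0.99/0.01 = 99.
Need 2.2ⁿ ≥ 99 ÷ 5.88 = 825/49.
2.2³ = 10.648 falls short of 825/49 but 2.2⁴ = 23.4256 reaches it, so n = 4.

4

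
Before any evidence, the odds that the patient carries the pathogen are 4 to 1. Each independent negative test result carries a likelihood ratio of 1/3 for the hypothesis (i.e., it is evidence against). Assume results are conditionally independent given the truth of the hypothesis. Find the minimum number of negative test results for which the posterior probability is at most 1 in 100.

6

Prior odds = 4.
Likelihood ratio per negative test result = 1/3.
Target posterior odds = 0.01/0.99 = 1/99.
Require (1/3)ⁿ ≤ 1/99 ÷ 4 = 1/396.
(1/3)⁵ = 1/243 is still above 1/396 but (1/3)⁶ = 1/729 is at or below it, so n = 6.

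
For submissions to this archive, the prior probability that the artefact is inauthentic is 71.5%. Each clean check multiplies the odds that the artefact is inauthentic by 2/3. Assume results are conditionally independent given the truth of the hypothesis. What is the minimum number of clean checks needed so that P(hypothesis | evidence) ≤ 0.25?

Prior odds: 0.715 ÷ 0.285 = 143/57.
Likelihood ratio per clean check = 2/3.
Target odds: 0.25 ÷ 0.75 = 1/3.
Need (143/57) × (2/3)ⁿ ≤ 1/3, i.e. (2/3)ⁿ ≤ 19/143.
(2/3)⁴ = 16/81 is still above 19/143 but (2/3)⁵ = 32/243 is at or below it, so n = 5.

5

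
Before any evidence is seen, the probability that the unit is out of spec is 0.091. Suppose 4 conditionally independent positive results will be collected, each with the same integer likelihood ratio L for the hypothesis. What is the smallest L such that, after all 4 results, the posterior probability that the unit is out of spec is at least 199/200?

Prior odds = 0.091/0.909 = 91/909.
Target odds = 0.995/0.005 = 199.
Need L⁴ ≥ 199 ÷ (91/909) = 180891/91.
6⁴ = 1296 < 180891/91 ≤ 2401 = 7⁴, so L = 7.

7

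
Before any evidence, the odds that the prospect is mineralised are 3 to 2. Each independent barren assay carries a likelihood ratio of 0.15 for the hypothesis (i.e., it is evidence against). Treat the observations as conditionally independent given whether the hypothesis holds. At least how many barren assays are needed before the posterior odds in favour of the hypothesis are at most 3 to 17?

2

Prior odds = 1.5.
Likelihood ratio per barren assay = 0.15.
Target odds = 3/17.
Need 1.5 × 0.15ⁿ ≤ 3/17, i.e. 0.15ⁿ ≤ 2/17.
0.15¹ = 0.15 is still above 2/17 but 0.15² = 0.0225 is at or below it, so n = 2.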